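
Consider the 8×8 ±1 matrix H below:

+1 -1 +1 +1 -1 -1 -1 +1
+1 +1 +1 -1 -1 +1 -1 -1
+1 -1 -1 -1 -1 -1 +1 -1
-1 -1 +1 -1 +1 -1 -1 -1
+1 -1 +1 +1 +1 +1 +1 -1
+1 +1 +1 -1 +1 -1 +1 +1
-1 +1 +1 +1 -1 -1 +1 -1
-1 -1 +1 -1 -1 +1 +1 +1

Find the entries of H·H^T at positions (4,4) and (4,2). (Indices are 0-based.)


Row 2 of H: [1, -1, -1, -1, -1, -1, 1, -1].
Row 4 of H: [1, -1, 1, 1, 1, 1, 1, -1].
(H·H^T)[4][4] = Σ_j H[4][j]·H[4][j] = (1)² + (-1)² + (1)² + (1)² + (1)² + (1)² + (1)² + (-1)² = 1 + 1 + 1 + 1 + 1 + 1 + 1 + 1 = 8.
(H·H^T)[4][2] = Σ_j H[4][j]·H[2][j] = (1)·(1) + (-1)·(-1) + (1)·(-1) + (1)·(-1) + (1)·(-1) + (1)·(-1) + (1)·(1) + (-1)·(-1) = 1 + 1 + -1 + -1 + -1 + -1 + 1 + 1 = 0.
So rows 4 and 2 are orthogonal; the diagonal entry equals n = 8.

(4,4) entry = 8; (4,2) entry = 0.


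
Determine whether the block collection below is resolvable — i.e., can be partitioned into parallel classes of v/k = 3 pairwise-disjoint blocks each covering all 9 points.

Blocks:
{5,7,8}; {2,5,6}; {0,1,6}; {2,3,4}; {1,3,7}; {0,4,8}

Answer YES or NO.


v = 9, block size k = 3, number of blocks = 6.
For resolvability, blocks must partition into parallel classes of size v/k = 3.
Total blocks must therefore be a multiple of 3: 6 = 3·2 + 0 ⇒ divisible ✓.
Greedy packing gives 2 candidate class(es). Each should be a full parallel class (size 3, covers all 9 points).
  Class 1 (3 blocks): {5,7,8}; {0,1,6}; {2,3,4}. Points covered: [0, 1, 2, 3, 4, 5, 6, 7, 8].
  Class 2 (3 blocks): {2,5,6}; {1,3,7}; {0,4,8}. Points covered: [0, 1, 2, 3, 4, 5, 6, 7, 8].
All classes full (size 3)? YES. All classes cover every point? YES.
Resolvable? YES.

YES


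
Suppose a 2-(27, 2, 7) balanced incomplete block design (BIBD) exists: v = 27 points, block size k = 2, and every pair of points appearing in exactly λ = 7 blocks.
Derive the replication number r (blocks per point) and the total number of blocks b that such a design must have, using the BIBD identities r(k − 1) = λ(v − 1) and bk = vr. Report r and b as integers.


Any 2-(v, k, λ) BIBD satisfies two necessary conditions:
  (i)  Each point sits in r blocks, and counting incidences through any fixed point gives r(k − 1) = λ(v − 1), so r = λ(v − 1)/(k − 1).
  (ii) Total incidences bk = vr, so b = vr/k.
Step 1: r = λ(v − 1)/(k − 1) = 7·(27 − 1)/(2 − 1) = 7·26/1 = 182/1 = 182.
Step 2: b = vr/k = 27·182/2 = 4914/2 = 2457.
Check integrality: r = 182 ∈ Z ✓, b = 2457 ∈ Z ✓.
(These identities are necessary conditions: they determine r and b for any design with these parameters, but do not by themselves prove that one exists.)

r = 182, b = 2457.


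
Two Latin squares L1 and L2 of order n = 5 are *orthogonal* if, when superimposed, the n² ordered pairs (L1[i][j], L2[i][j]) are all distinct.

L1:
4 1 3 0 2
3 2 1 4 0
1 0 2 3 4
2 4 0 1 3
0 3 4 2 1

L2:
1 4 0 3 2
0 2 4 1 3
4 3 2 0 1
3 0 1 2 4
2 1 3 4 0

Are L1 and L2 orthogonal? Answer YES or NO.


Form the n² = 25 superimposed pairs (L1[i][j], L2[i][j]), row by row (rows and columns indexed from 0):
row 0: (4,1) (1,4) (3,0) (0,3) (2,2)
row 1: (3,0) (2,2) (1,4) (4,1) (0,3)
row 2: (1,4) (0,3) (2,2) (3,0) (4,1)
row 3: (2,3) (4,0) (0,1) (1,2) (3,4)
row 4: (0,2) (3,1) (4,3) (2,4) (1,0)
Orthogonality requires all 25 pairs distinct.
But the pair (3,0) repeats: cell (0,2) has L1 = 3, L2 = 0, and cell (1,0) has L1 = 3, L2 = 0.
A repeated pair means some other pair never occurs (only 15 distinct pairs out of 25), so the squares are not orthogonal.
Conclusion: NO.

NO


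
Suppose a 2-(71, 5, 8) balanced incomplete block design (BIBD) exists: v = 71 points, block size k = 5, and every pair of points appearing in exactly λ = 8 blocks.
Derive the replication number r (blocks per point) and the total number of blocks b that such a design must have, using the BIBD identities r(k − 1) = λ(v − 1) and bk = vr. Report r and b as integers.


Any 2-(v, k, λ) BIBD satisfies two necessary conditions:
  (i)  Each point sits in r blocks, and counting incidences through any fixed point gives r(k − 1) = λ(v − 1), so r = λ(v − 1)/(k − 1).
  (ii) Total incidences bk = vr, so b = vr/k.
Step 1: r = λ(v − 1)/(k − 1) = 8·(71 − 1)/(5 − 1) = 8·70/4 = 560/4 = 140.
Step 2: b = vr/k = 71·140/5 = 9940/5 = 1988.
Check integrality: r = 140 ∈ Z ✓, b = 1988 ∈ Z ✓.
(These identities are necessary conditions: they determine r and b for any design with these parameters, but do not by themselves prove that one exists.)

r = 140, b = 1988.


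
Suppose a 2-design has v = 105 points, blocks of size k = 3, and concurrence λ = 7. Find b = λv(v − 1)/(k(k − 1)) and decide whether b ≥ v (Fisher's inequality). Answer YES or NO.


r = λ(v − 1)/(k − 1) = 7·104/2 = 364.
b = vr/k = 105·364/3 = 12740.
Fisher's inequality: b ≥ v ⇔ 12740 ≥ 105? YES.

YES


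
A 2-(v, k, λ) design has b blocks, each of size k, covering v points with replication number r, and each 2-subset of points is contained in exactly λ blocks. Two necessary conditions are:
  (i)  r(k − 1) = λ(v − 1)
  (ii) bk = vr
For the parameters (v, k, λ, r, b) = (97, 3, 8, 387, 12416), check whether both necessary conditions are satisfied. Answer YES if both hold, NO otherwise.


Condition (i): r(k − 1) = 387·2 = 774; λ(v − 1) = 8·96 = 768. Match? NO.
Condition (ii): bk = 12416·3 = 37248; vr = 97·387 = 37539. Match? NO.
Both conditions hold? NO.

NO


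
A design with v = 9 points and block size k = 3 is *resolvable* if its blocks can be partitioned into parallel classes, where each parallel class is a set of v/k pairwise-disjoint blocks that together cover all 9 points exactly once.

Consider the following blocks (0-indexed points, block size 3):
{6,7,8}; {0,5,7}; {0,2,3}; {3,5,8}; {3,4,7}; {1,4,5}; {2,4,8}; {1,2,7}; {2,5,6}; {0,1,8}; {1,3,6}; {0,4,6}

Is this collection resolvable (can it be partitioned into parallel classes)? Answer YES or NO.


v = 9, block size k = 3, number of blocks = 12.
For resolvability, blocks must partition into parallel classes of size v/k = 3.
Total blocks must therefore be a multiple of 3: 12 = 3·4 + 0 ⇒ divisible ✓.
Greedy packing gives 4 candidate class(es). Each should be a full parallel class (size 3, covers all 9 points).
  Class 1 (3 blocks): {6,7,8}; {0,2,3}; {1,4,5}. Points covered: [0, 1, 2, 3, 4, 5, 6, 7, 8].
  Class 2 (3 blocks): {0,5,7}; {2,4,8}; {1,3,6}. Points covered: [0, 1, 2, 3, 4, 5, 6, 7, 8].
  Class 3 (3 blocks): {3,5,8}; {1,2,7}; {0,4,6}. Points covered: [0, 1, 2, 3, 4, 5, 6, 7, 8].
  Class 4 (3 blocks): {3,4,7}; {2,5,6}; {0,1,8}. Points covered: [0, 1, 2, 3, 4, 5, 6, 7, 8].
All classes full (size 3)? YES. All classes cover every point? YES.
Resolvable? YES.

YES


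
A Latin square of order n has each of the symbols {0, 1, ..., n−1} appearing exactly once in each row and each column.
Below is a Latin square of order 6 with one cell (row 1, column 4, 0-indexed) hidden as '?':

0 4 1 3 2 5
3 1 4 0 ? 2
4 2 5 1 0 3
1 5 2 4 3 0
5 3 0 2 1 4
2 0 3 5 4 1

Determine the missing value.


Row 1 contains symbols [0, 1, 2, 3, 4] — missing [5].
Column 4 contains symbols [0, 1, 2, 3, 4] — missing [5].
The missing symbol must appear in both missing sets; intersection = [5].
Therefore the hidden value is 5.

Missing value = 5.


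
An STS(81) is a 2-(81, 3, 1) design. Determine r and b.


An STS(v) is a 2-(v, 3, 1) BIBD: block size k = 3, λ = 1.
Replication: r(k − 1) = λ(v − 1) ⇒ r·2 = 81 − 1 = 80 ⇒ r = 40.
Block count: b = v(v − 1)/6 = 81·80/6 = 6480/6 = 1080.
(Check via bk = vr: 1080·3 = 3240 = 81·40 = 3240 ✓.)

r = 40, b = 1080.


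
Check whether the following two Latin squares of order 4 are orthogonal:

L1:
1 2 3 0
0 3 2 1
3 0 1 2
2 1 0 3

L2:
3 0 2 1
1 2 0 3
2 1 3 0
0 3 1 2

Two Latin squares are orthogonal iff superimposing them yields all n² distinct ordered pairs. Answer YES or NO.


Form the n² = 16 superimposed pairs (L1[i][j], L2[i][j]), row by row (rows and columns indexed from 0):
row 0: (1,3) (2,0) (3,2) (0,1)
row 1: (0,1) (3,2) (2,0) (1,3)
row 2: (3,2) (0,1) (1,3) (2,0)
row 3: (2,0) (1,3) (0,1) (3,2)
Orthogonality requires all 16 pairs distinct.
But the pair (0,1) repeats: cell (0,3) has L1 = 0, L2 = 1, and cell (1,0) has L1 = 0, L2 = 1.
A repeated pair means some other pair never occurs (only 4 distinct pairs out of 16), so the squares are not orthogonal.
Conclusion: NO.

NO


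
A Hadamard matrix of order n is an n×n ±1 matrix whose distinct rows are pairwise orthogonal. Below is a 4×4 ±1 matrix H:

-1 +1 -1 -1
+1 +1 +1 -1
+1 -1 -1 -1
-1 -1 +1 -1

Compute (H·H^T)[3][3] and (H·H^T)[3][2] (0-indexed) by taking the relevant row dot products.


Row 2 of H: [1, -1, -1, -1].
Row 3 of H: [-1, -1, 1, -1].
(H·H^T)[3][3] = Σ_j H[3][j]·H[3][j] = (-1)² + (-1)² + (1)² + (-1)² = 1 + 1 + 1 + 1 = 4.
(H·H^T)[3][2] = Σ_j H[3][j]·H[2][j] = (-1)·(1) + (-1)·(-1) + (1)·(-1) + (-1)·(-1) = -1 + 1 + -1 + 1 = 0.
So rows 3 and 2 are orthogonal; the diagonal entry equals n = 4.

(3,3) entry = 4; (3,2) entry = 0.


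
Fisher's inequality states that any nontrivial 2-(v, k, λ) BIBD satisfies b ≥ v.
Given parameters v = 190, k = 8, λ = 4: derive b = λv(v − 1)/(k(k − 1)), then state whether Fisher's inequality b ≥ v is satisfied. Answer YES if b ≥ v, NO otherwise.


r = λ(v − 1)/(k − 1) = 4·189/7 = 108.
b = vr/k = 190·108/8 = 2565.
Fisher's inequality: b ≥ v ⇔ 2565 ≥ 190? YES.

YES


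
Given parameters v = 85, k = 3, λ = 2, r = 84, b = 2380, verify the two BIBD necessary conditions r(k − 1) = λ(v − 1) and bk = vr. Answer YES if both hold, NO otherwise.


Condition (i): r(k − 1) = 84·2 = 168; λ(v − 1) = 2·84 = 168. Match? YES.
Condition (ii): bk = 2380·3 = 7140; vr = 85·84 = 7140. Match? YES.
Both conditions hold? YES.

YES


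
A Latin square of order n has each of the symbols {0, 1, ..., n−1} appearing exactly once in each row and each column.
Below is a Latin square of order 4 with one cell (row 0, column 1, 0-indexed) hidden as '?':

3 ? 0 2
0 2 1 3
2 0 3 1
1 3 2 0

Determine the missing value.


Row 0 contains symbols [0, 2, 3] — missing [1].
Column 1 contains symbols [0, 2, 3] — missing [1].
The missing symbol must appear in both missing sets; intersection = [1].
Therefore the hidden value is 1.

Missing value = 1.


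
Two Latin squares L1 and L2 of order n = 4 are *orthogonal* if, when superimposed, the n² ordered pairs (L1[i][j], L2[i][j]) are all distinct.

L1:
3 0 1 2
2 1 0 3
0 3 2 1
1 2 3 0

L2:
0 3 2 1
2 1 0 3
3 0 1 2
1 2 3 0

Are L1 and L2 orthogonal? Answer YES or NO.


Form the n² = 16 superimposed pairs (L1[i][j], L2[i][j]), row by row (rows and columns indexed from 0):
row 0: (3,0) (0,3) (1,2) (2,1)
row 1: (2,2) (1,1) (0,0) (3,3)
row 2: (0,3) (3,0) (2,1) (1,2)
row 3: (1,1) (2,2) (3,3) (0,0)
Orthogonality requires all 16 pairs distinct.
But the pair (0,3) repeats: cell (0,1) has L1 = 0, L2 = 3, and cell (2,0) has L1 = 0, L2 = 3.
A repeated pair means some other pair never occurs (only 8 distinct pairs out of 16), so the squares are not orthogonal.
Conclusion: NO.

NO


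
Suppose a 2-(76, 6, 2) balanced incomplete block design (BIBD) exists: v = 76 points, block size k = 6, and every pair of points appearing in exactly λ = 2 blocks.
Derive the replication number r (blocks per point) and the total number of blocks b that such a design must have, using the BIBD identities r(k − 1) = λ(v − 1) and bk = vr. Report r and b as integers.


Any 2-(v, k, λ) BIBD satisfies two necessary conditions:
  (i)  Each point sits in r blocks, and counting incidences through any fixed point gives r(k − 1) = λ(v − 1), so r = λ(v − 1)/(k − 1).
  (ii) Total incidences bk = vr, so b = vr/k.
Step 1: r = λ(v − 1)/(k − 1) = 2·(76 − 1)/(6 − 1) = 2·75/5 = 150/5 = 30.
Step 2: b = vr/k = 76·30/6 = 2280/6 = 380.
Check integrality: r = 30 ∈ Z ✓, b = 380 ∈ Z ✓.
(These identities are necessary conditions: they determine r and b for any design with these parameters, but do not by themselves prove that one exists.)

r = 30, b = 380.


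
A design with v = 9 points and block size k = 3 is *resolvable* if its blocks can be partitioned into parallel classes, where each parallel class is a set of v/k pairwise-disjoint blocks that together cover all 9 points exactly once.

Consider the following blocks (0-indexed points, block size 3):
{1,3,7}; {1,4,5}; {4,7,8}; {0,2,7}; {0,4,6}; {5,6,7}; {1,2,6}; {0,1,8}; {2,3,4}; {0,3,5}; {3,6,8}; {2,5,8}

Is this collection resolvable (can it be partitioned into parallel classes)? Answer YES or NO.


v = 9, block size k = 3, number of blocks = 12.
For resolvability, blocks must partition into parallel classes of size v/k = 3.
Total blocks must therefore be a multiple of 3: 12 = 3·4 + 0 ⇒ divisible ✓.
Greedy packing gives 4 candidate class(es). Each should be a full parallel class (size 3, covers all 9 points).
  Class 1 (3 blocks): {1,3,7}; {0,4,6}; {2,5,8}. Points covered: [0, 1, 2, 3, 4, 5, 6, 7, 8].
  Class 2 (3 blocks): {1,4,5}; {0,2,7}; {3,6,8}. Points covered: [0, 1, 2, 3, 4, 5, 6, 7, 8].
  Class 3 (3 blocks): {4,7,8}; {1,2,6}; {0,3,5}. Points covered: [0, 1, 2, 3, 4, 5, 6, 7, 8].
  Class 4 (3 blocks): {5,6,7}; {0,1,8}; {2,3,4}. Points covered: [0, 1, 2, 3, 4, 5, 6, 7, 8].
All classes full (size 3)? YES. All classes cover every point? YES.
Resolvable? YES.

YES


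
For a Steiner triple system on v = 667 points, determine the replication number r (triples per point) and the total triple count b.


An STS(v) is a 2-(v, 3, 1) BIBD: block size k = 3, λ = 1.
Replication: r(k − 1) = λ(v − 1) ⇒ r·2 = 667 − 1 = 666 ⇒ r = 333.
Block count: b = v(v − 1)/6 = 667·666/6 = 444222/6 = 74037.
(Check via bk = vr: 74037·3 = 222111 = 667·333 = 222111 ✓.)

r = 333, b = 74037.


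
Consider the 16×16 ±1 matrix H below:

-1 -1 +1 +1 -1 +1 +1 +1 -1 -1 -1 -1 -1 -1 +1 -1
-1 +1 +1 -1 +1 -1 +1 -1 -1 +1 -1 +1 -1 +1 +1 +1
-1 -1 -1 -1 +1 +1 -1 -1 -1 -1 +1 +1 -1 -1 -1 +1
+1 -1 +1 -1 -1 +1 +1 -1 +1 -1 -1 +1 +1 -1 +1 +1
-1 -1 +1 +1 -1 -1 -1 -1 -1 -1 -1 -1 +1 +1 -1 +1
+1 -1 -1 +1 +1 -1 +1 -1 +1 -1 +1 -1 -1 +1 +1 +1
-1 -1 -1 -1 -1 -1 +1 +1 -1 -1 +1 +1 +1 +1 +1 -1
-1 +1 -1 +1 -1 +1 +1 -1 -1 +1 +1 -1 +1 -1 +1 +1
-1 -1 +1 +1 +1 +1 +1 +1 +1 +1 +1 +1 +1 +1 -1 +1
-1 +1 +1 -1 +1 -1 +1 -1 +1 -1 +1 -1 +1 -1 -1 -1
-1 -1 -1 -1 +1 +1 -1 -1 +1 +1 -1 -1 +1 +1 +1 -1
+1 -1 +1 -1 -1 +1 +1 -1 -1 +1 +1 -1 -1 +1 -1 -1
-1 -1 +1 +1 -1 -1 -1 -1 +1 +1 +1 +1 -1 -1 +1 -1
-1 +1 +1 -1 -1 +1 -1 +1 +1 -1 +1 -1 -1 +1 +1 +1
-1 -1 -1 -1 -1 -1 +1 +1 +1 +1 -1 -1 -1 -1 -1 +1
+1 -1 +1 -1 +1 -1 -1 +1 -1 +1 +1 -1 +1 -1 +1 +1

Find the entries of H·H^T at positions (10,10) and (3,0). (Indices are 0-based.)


Row 0 of H: [-1, -1, 1, 1, -1, 1, 1, 1, -1, -1, -1, -1, -1, -1, 1, -1].
Row 3 of H: [1, -1, 1, -1, -1, 1, 1, -1, 1, -1, -1, 1, 1, -1, 1, 1].
Row 10 of H: [-1, -1, -1, -1, 1, 1, -1, -1, 1, 1, -1, -1, 1, 1, 1, -1].
(H·H^T)[10][10] = Σ_j H[10][j]·H[10][j] = (-1)² + (-1)² + (-1)² + (-1)² + (1)² + (1)² + (-1)² + (-1)² + (1)² + (1)² + (-1)² + (-1)² + (1)² + (1)² + (1)² + (-1)² = 1 + 1 + 1 + 1 + 1 + 1 + 1 + 1 + 1 + 1 + 1 + 1 + 1 + 1 + 1 + 1 = 16.
(H·H^T)[3][0] = Σ_j H[3][j]·H[0][j] = (1)·(-1) + (-1)·(-1) + (1)·(1) + (-1)·(1) + (-1)·(-1) + (1)·(1) + (1)·(1) + (-1)·(1) + (1)·(-1) + (-1)·(-1) + (-1)·(-1) + (1)·(-1) + (1)·(-1) + (-1)·(-1) + (1)·(1) + (1)·(-1) = -1 + 1 + 1 + -1 + 1 + 1 + 1 + -1 + -1 + 1 + 1 + -1 + -1 + 1 + 1 + -1 = 2.
Rows 3 and 0 are not orthogonal (dot product = 2 ≠ 0), so H is not a Hadamard matrix.

(10,10) entry = 16; (3,0) entry = 2.


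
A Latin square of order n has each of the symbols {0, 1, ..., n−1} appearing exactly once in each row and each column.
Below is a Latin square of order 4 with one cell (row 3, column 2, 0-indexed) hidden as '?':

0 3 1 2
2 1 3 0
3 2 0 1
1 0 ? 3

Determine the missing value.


Row 3 contains symbols [0, 1, 3] — missing [2].
Column 2 contains symbols [0, 1, 3] — missing [2].
The missing symbol must appear in both missing sets; intersection = [2].
Therefore the hidden value is 2.

Missing value = 2.


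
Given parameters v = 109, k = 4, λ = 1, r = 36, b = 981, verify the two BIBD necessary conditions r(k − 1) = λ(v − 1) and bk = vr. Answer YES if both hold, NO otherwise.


Condition (i): r(k − 1) = 36·3 = 108; λ(v − 1) = 1·108 = 108. Match? YES.
Condition (ii): bk = 981·4 = 3924; vr = 109·36 = 3924. Match? YES.
Both conditions hold? YES.

YES


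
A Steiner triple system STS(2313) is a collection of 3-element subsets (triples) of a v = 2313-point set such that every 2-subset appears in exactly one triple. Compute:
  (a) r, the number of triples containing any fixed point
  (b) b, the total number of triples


An STS(v) is a 2-(v, 3, 1) BIBD: block size k = 3, λ = 1.
Replication: r(k − 1) = λ(v − 1) ⇒ r·2 = 2313 − 1 = 2312 ⇒ r = 1156.
Block count: b = v(v − 1)/6 = 2313·2312/6 = 5347656/6 = 891276.
(Check via bk = vr: 891276·3 = 2673828 = 2313·1156 = 2673828 ✓.)

r = 1156, b = 891276.


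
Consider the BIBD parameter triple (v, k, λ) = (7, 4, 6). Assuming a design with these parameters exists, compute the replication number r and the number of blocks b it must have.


Any 2-(v, k, λ) BIBD satisfies two necessary conditions:
  (i)  Each point sits in r blocks, and counting incidences through any fixed point gives r(k − 1) = λ(v − 1), so r = λ(v − 1)/(k − 1).
  (ii) Total incidences bk = vr, so b = vr/k.
Step 1: r = λ(v − 1)/(k − 1) = 6·(7 − 1)/(4 − 1) = 6·6/3 = 36/3 = 12.
Step 2: b = vr/k = 7·12/4 = 84/4 = 21.
Check integrality: r = 12 ∈ Z ✓, b = 21 ∈ Z ✓.
(These identities are necessary conditions: they determine r and b for any design with these parameters, but do not by themselves prove that one exists.)

r = 12, b = 21.


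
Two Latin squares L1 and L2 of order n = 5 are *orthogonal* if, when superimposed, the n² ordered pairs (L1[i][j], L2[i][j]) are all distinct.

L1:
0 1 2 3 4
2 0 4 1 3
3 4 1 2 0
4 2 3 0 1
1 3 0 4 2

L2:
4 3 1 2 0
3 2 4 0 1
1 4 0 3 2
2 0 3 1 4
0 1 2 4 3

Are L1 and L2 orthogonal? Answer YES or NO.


Form the n² = 25 superimposed pairs (L1[i][j], L2[i][j]), row by row (rows and columns indexed from 0):
row 0: (0,4) (1,3) (2,1) (3,2) (4,0)
row 1: (2,3) (0,2) (4,4) (1,0) (3,1)
row 2: (3,1) (4,4) (1,0) (2,3) (0,2)
row 3: (4,2) (2,0) (3,3) (0,1) (1,4)
row 4: (1,0) (3,1) (0,2) (4,4) (2,3)
Orthogonality requires all 25 pairs distinct.
But the pair (3,1) repeats: cell (1,4) has L1 = 3, L2 = 1, and cell (2,0) has L1 = 3, L2 = 1.
A repeated pair means some other pair never occurs (only 15 distinct pairs out of 25), so the squares are not orthogonal.
Conclusion: NO.

NO


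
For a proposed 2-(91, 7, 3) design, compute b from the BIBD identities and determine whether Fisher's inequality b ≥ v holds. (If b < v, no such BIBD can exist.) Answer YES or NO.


r = λ(v − 1)/(k − 1) = 3·90/6 = 45.
b = vr/k = 91·45/7 = 585.
Fisher's inequality: b ≥ v ⇔ 585 ≥ 91? YES.

YES


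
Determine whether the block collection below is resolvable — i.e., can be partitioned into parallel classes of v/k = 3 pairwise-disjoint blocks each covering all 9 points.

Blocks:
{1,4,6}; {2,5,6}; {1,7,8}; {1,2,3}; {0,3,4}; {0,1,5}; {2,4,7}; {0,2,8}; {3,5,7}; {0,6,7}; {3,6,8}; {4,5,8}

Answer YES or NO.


v = 9, block size k = 3, number of blocks = 12.
For resolvability, blocks must partition into parallel classes of size v/k = 3.
Total blocks must therefore be a multiple of 3: 12 = 3·4 + 0 ⇒ divisible ✓.
Greedy packing gives 4 candidate class(es). Each should be a full parallel class (size 3, covers all 9 points).
  Class 1 (3 blocks): {1,4,6}; {0,2,8}; {3,5,7}. Points covered: [0, 1, 2, 3, 4, 5, 6, 7, 8].
  Class 2 (3 blocks): {2,5,6}; {1,7,8}; {0,3,4}. Points covered: [0, 1, 2, 3, 4, 5, 6, 7, 8].
  Class 3 (3 blocks): {1,2,3}; {0,6,7}; {4,5,8}. Points covered: [0, 1, 2, 3, 4, 5, 6, 7, 8].
  Class 4 (3 blocks): {0,1,5}; {2,4,7}; {3,6,8}. Points covered: [0, 1, 2, 3, 4, 5, 6, 7, 8].
All classes full (size 3)? YES. All classes cover every point? YES.
Resolvable? YES.

YES


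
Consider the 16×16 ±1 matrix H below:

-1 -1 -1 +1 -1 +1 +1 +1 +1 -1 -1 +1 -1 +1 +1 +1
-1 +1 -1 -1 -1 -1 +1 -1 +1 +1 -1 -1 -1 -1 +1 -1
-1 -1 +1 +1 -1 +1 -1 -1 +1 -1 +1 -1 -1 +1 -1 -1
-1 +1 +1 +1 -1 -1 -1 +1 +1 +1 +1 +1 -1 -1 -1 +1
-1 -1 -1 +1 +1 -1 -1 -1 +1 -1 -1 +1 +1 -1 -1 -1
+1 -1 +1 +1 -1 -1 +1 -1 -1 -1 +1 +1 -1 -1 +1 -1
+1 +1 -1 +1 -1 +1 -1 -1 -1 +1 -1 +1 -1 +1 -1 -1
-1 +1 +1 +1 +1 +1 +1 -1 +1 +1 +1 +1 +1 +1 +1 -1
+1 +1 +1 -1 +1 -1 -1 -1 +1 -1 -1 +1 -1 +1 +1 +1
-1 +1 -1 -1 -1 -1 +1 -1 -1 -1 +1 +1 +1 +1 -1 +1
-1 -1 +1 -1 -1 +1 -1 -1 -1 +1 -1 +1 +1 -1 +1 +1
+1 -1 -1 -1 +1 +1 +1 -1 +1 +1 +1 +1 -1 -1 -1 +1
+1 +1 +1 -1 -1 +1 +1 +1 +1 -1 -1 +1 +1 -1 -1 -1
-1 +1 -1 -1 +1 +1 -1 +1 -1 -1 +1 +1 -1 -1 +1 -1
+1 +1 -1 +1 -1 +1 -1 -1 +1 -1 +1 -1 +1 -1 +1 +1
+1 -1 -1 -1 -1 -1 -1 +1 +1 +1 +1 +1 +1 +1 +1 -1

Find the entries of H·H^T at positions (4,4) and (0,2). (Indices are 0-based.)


Row 0 of H: [-1, -1, -1, 1, -1, 1, 1, 1, 1, -1, -1, 1, -1, 1, 1, 1].
Row 2 of H: [-1, -1, 1, 1, -1, 1, -1, -1, 1, -1, 1, -1, -1, 1, -1, -1].
Row 4 of H: [-1, -1, -1, 1, 1, -1, -1, -1, 1, -1, -1, 1, 1, -1, -1, -1].
(H·H^T)[4][4] = Σ_j H[4][j]·H[4][j] = (-1)² + (-1)² + (-1)² + (1)² + (1)² + (-1)² + (-1)² + (-1)² + (1)² + (-1)² + (-1)² + (1)² + (1)² + (-1)² + (-1)² + (-1)² = 1 + 1 + 1 + 1 + 1 + 1 + 1 + 1 + 1 + 1 + 1 + 1 + 1 + 1 + 1 + 1 = 16.
(H·H^T)[0][2] = Σ_j H[0][j]·H[2][j] = (-1)·(-1) + (-1)·(-1) + (-1)·(1) + (1)·(1) + (-1)·(-1) + (1)·(1) + (1)·(-1) + (1)·(-1) + (1)·(1) + (-1)·(-1) + (-1)·(1) + (1)·(-1) + (-1)·(-1) + (1)·(1) + (1)·(-1) + (1)·(-1) = 1 + 1 + -1 + 1 + 1 + 1 + -1 + -1 + 1 + 1 + -1 + -1 + 1 + 1 + -1 + -1 = 2.
Rows 0 and 2 are not orthogonal (dot product = 2 ≠ 0), so H is not a Hadamard matrix.

(4,4) entry = 16; (0,2) entry = 2.


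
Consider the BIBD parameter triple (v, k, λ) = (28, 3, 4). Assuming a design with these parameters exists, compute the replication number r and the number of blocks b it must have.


Any 2-(v, k, λ) BIBD satisfies two necessary conditions:
  (i)  Each point sits in r blocks, and counting incidences through any fixed point gives r(k − 1) = λ(v − 1), so r = λ(v − 1)/(k − 1).
  (ii) Total incidences bk = vr, so b = vr/k.
Step 1: r = λ(v − 1)/(k − 1) = 4·(28 − 1)/(3 − 1) = 4·27/2 = 108/2 = 54.
Step 2: b = vr/k = 28·54/3 = 1512/3 = 504.
Check integrality: r = 54 ∈ Z ✓, b = 504 ∈ Z ✓.
(These identities are necessary conditions: they determine r and b for any design with these parameters, but do not by themselves prove that one exists.)

r = 54, b = 504.


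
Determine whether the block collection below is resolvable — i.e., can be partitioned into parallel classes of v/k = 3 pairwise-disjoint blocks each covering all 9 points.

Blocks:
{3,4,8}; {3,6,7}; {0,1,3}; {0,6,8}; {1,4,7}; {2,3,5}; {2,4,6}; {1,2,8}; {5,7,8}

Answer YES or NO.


v = 9, block size k = 3, number of blocks = 9.
For resolvability, blocks must partition into parallel classes of size v/k = 3.
Total blocks must therefore be a multiple of 3: 9 = 3·3 + 0 ⇒ divisible ✓.
Consider block {3,4,8}. It intersects every other block in the collection, so no parallel class of size 3 can contain it.
Since every block must belong to some parallel class in a resolution, the collection cannot be partitioned into parallel classes.
Resolvable? NO.

NO


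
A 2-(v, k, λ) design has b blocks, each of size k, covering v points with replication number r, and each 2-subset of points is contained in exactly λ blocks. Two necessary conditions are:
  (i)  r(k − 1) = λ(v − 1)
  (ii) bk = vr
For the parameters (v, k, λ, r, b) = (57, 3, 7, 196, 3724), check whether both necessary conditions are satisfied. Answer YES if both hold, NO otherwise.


Condition (i): r(k − 1) = 196·2 = 392; λ(v − 1) = 7·56 = 392. Match? YES.
Condition (ii): bk = 3724·3 = 11172; vr = 57·196 = 11172. Match? YES.
Both conditions hold? YES.

YES


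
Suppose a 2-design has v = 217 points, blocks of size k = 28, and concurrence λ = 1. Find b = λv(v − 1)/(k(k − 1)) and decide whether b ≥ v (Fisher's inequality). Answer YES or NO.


r = λ(v − 1)/(k − 1) = 1·216/27 = 8.
b = vr/k = 217·8/28 = 62.
Fisher's inequality: b ≥ v ⇔ 62 ≥ 217? NO.

NO


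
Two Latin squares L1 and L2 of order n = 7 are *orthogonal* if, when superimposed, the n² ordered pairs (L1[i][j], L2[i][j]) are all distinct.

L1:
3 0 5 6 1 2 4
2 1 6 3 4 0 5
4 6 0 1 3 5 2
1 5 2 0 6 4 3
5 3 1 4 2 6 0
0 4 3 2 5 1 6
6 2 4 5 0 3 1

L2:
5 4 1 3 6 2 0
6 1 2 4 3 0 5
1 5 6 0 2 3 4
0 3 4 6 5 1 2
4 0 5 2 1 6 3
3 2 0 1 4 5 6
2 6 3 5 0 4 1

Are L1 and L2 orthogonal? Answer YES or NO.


Form the n² = 49 superimposed pairs (L1[i][j], L2[i][j]), row by row (rows and columns indexed from 0):
row 0: (3,5) (0,4) (5,1) (6,3) (1,6) (2,2) (4,0)
row 1: (2,6) (1,1) (6,2) (3,4) (4,3) (0,0) (5,5)
row 2: (4,1) (6,5) (0,6) (1,0) (3,2) (5,3) (2,4)
row 3: (1,0) (5,3) (2,4) (0,6) (6,5) (4,1) (3,2)
row 4: (5,4) (3,0) (1,5) (4,2) (2,1) (6,6) (0,3)
row 5: (0,3) (4,2) (3,0) (2,1) (5,4) (1,5) (6,6)
row 6: (6,2) (2,6) (4,3) (5,5) (0,0) (3,4) (1,1)
Orthogonality requires all 49 pairs distinct.
But the pair (1,0) repeats: cell (2,3) has L1 = 1, L2 = 0, and cell (3,0) has L1 = 1, L2 = 0.
A repeated pair means some other pair never occurs (only 28 distinct pairs out of 49), so the squares are not orthogonal.
Conclusion: NO.

NO


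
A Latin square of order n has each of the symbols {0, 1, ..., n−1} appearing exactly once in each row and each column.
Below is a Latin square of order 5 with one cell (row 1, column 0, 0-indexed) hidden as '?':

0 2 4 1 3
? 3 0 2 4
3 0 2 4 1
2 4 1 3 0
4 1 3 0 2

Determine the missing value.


Row 1 contains symbols [0, 2, 3, 4] — missing [1].
Column 0 contains symbols [0, 2, 3, 4] — missing [1].
The missing symbol must appear in both missing sets; intersection = [1].
Therefore the hidden value is 1.

Missing value = 1.


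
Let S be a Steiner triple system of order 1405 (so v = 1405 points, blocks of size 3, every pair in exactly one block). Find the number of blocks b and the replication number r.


An STS(v) is a 2-(v, 3, 1) BIBD: block size k = 3, λ = 1.
Replication: r(k − 1) = λ(v − 1) ⇒ r·2 = 1405 − 1 = 1404 ⇒ r = 702.
Block count: b = v(v − 1)/6 = 1405·1404/6 = 1972620/6 = 328770.
(Check via bk = vr: 328770·3 = 986310 = 1405·702 = 986310 ✓.)

r = 702, b = 328770.


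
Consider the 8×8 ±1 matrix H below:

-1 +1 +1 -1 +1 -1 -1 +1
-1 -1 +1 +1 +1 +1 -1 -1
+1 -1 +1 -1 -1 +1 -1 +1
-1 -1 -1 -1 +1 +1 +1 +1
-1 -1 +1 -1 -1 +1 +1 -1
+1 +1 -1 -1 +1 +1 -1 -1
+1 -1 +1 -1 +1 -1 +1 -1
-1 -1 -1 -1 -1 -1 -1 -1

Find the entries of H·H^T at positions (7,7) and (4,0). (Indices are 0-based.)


Row 0 of H: [-1, 1, 1, -1, 1, -1, -1, 1].
Row 4 of H: [-1, -1, 1, -1, -1, 1, 1, -1].
Row 7 of H: [-1, -1, -1, -1, -1, -1, -1, -1].
(H·H^T)[7][7] = Σ_j H[7][j]·H[7][j] = (-1)² + (-1)² + (-1)² + (-1)² + (-1)² + (-1)² + (-1)² + (-1)² = 1 + 1 + 1 + 1 + 1 + 1 + 1 + 1 = 8.
(H·H^T)[4][0] = Σ_j H[4][j]·H[0][j] = (-1)·(-1) + (-1)·(1) + (1)·(1) + (-1)·(-1) + (-1)·(1) + (1)·(-1) + (1)·(-1) + (-1)·(1) = 1 + -1 + 1 + 1 + -1 + -1 + -1 + -1 = -2.
Rows 4 and 0 are not orthogonal (dot product = -2 ≠ 0), so H is not a Hadamard matrix.

(7,7) entry = 8; (4,0) entry = -2.


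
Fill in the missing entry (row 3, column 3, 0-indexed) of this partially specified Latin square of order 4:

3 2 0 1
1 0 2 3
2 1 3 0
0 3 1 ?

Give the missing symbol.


Row 3 contains symbols [0, 1, 3] — missing [2].
Column 3 contains symbols [0, 1, 3] — missing [2].
The missing symbol must appear in both missing sets; intersection = [2].
Therefore the hidden value is 2.

Missing value = 2.


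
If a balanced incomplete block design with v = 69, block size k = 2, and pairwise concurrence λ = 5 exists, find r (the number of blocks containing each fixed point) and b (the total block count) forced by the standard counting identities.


Any 2-(v, k, λ) BIBD satisfies two necessary conditions:
  (i)  Each point sits in r blocks, and counting incidences through any fixed point gives r(k − 1) = λ(v − 1), so r = λ(v − 1)/(k − 1).
  (ii) Total incidences bk = vr, so b = vr/k.
Step 1: r = λ(v − 1)/(k − 1) = 5·(69 − 1)/(2 − 1) = 5·68/1 = 340/1 = 340.
Step 2: b = vr/k = 69·340/2 = 23460/2 = 11730.
Check integrality: r = 340 ∈ Z ✓, b = 11730 ∈ Z ✓.
(These identities are necessary conditions: they determine r and b for any design with these parameters, but do not by themselves prove that one exists.)

r = 340, b = 11730.


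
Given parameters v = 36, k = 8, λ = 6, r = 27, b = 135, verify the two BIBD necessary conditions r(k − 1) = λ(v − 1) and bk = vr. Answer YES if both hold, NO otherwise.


Condition (i): r(k − 1) = 27·7 = 189; λ(v − 1) = 6·35 = 210. Match? NO.
Condition (ii): bk = 135·8 = 1080; vr = 36·27 = 972. Match? NO.
Both conditions hold? NO.

NO


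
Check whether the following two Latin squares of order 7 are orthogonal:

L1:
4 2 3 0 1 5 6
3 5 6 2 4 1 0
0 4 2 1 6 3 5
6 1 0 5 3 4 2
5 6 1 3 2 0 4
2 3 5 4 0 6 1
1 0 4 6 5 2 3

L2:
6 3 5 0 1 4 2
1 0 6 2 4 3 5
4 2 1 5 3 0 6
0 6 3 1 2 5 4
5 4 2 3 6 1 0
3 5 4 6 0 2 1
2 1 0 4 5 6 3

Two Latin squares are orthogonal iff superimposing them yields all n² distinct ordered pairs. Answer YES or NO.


Form the n² = 49 superimposed pairs (L1[i][j], L2[i][j]), row by row (rows and columns indexed from 0):
row 0: (4,6) (2,3) (3,5) (0,0) (1,1) (5,4) (6,2)
row 1: (3,1) (5,0) (6,6) (2,2) (4,4) (1,3) (0,5)
row 2: (0,4) (4,2) (2,1) (1,5) (6,3) (3,0) (5,6)
row 3: (6,0) (1,6) (0,3) (5,1) (3,2) (4,5) (2,4)
row 4: (5,5) (6,4) (1,2) (3,3) (2,6) (0,1) (4,0)
row 5: (2,3) (3,5) (5,4) (4,6) (0,0) (6,2) (1,1)
row 6: (1,2) (0,1) (4,0) (6,4) (5,5) (2,6) (3,3)
Orthogonality requires all 49 pairs distinct.
But the pair (2,3) repeats: cell (0,1) has L1 = 2, L2 = 3, and cell (5,0) has L1 = 2, L2 = 3.
A repeated pair means some other pair never occurs (only 35 distinct pairs out of 49), so the squares are not orthogonal.
Conclusion: NO.

NO


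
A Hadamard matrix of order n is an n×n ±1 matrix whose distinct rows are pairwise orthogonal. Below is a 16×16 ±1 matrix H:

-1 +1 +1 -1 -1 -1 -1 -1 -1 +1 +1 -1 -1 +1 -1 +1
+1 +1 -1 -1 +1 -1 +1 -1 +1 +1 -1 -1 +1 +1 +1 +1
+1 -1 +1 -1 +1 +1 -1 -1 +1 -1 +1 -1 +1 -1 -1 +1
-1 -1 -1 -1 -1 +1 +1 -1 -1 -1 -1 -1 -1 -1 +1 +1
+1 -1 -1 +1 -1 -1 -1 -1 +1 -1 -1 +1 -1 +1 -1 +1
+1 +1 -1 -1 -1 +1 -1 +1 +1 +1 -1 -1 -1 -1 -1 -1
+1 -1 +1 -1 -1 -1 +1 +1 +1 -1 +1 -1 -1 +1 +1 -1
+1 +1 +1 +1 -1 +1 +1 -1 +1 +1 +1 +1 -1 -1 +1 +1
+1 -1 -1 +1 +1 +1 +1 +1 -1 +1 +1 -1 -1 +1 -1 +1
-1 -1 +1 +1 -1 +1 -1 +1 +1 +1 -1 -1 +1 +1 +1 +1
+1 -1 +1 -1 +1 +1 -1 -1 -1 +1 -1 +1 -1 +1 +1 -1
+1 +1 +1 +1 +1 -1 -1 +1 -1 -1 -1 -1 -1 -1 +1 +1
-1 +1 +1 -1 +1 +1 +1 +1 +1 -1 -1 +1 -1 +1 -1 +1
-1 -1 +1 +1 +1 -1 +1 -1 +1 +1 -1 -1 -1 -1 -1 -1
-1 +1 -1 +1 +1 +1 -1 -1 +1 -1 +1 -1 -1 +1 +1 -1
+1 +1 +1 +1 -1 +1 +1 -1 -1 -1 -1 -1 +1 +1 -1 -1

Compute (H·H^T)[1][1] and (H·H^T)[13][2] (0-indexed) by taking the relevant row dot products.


Row 1 of H: [1, 1, -1, -1, 1, -1, 1, -1, 1, 1, -1, -1, 1, 1, 1, 1].
Row 2 of H: [1, -1, 1, -1, 1, 1, -1, -1, 1, -1, 1, -1, 1, -1, -1, 1].
Row 13 of H: [-1, -1, 1, 1, 1, -1, 1, -1, 1, 1, -1, -1, -1, -1, -1, -1].
(H·H^T)[1][1] = Σ_j H[1][j]·H[1][j] = (1)² + (1)² + (-1)² + (-1)² + (1)² + (-1)² + (1)² + (-1)² + (1)² + (1)² + (-1)² + (-1)² + (1)² + (1)² + (1)² + (1)² = 1 + 1 + 1 + 1 + 1 + 1 + 1 + 1 + 1 + 1 + 1 + 1 + 1 + 1 + 1 + 1 = 16.
(H·H^T)[13][2] = Σ_j H[13][j]·H[2][j] = (-1)·(1) + (-1)·(-1) + (1)·(1) + (1)·(-1) + (1)·(1) + (-1)·(1) + (1)·(-1) + (-1)·(-1) + (1)·(1) + (1)·(-1) + (-1)·(1) + (-1)·(-1) + (-1)·(1) + (-1)·(-1) + (-1)·(-1) + (-1)·(1) = -1 + 1 + 1 + -1 + 1 + -1 + -1 + 1 + 1 + -1 + -1 + 1 + -1 + 1 + 1 + -1 = 0.
So rows 13 and 2 are orthogonal; the diagonal entry equals n = 16.

(1,1) entry = 16; (13,2) entry = 0.


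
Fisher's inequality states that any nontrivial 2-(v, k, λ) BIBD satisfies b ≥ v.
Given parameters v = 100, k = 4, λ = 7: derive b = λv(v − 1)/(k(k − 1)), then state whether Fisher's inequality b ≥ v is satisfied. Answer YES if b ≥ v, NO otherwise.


b = λv(v − 1)/(k(k − 1)) = 7·100·99/(4·3) = 69300/12 = 5775.
Compare with v = 100: b ≥ v, so Fisher's inequality holds.

YES


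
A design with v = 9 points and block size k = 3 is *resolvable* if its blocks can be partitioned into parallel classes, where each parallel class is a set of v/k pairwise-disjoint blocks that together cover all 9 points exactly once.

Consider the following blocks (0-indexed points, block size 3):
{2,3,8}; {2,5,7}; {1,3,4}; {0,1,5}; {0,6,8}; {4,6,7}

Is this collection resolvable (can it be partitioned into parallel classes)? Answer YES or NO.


v = 9, block size k = 3, number of blocks = 6.
For resolvability, blocks must partition into parallel classes of size v/k = 3.
Total blocks must therefore be a multiple of 3: 6 = 3·2 + 0 ⇒ divisible ✓.
Greedy packing gives 2 candidate class(es). Each should be a full parallel class (size 3, covers all 9 points).
  Class 1 (3 blocks): {2,3,8}; {0,1,5}; {4,6,7}. Points covered: [0, 1, 2, 3, 4, 5, 6, 7, 8].
  Class 2 (3 blocks): {2,5,7}; {1,3,4}; {0,6,8}. Points covered: [0, 1, 2, 3, 4, 5, 6, 7, 8].
All classes full (size 3)? YES. All classes cover every point? YES.
Resolvable? YES.

YES


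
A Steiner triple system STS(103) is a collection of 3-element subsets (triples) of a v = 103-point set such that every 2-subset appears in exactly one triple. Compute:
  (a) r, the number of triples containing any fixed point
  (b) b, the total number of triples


An STS(v) is a 2-(v, 3, 1) BIBD: block size k = 3, λ = 1.
Replication: r(k − 1) = λ(v − 1) ⇒ r·2 = 103 − 1 = 102 ⇒ r = 51.
Block count: bk = vr ⇒ b·3 = 103·51 = 5253 ⇒ b = 1751.
(Check via b = v(v − 1)/6 = 103·102/6 = 10506/6 = 1751.)

r = 51, b = 1751.


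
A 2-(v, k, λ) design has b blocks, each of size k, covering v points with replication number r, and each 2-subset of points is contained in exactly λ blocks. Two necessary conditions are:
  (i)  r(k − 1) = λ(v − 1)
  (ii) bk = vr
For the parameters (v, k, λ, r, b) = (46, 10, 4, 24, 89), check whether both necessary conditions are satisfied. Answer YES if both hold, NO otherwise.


Condition (i): r(k − 1) = 24·9 = 216; λ(v − 1) = 4·45 = 180. Match? NO.
Condition (ii): bk = 89·10 = 890; vr = 46·24 = 1104. Match? NO.
Both conditions hold? NO.

NO


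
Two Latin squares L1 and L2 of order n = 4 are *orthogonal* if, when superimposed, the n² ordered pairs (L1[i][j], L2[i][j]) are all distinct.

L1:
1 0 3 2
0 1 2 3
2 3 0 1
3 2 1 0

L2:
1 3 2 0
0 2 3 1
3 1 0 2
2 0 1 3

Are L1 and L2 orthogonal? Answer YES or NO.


Form the n² = 16 superimposed pairs (L1[i][j], L2[i][j]), row by row (rows and columns indexed from 0):
row 0: (1,1) (0,3) (3,2) (2,0)
row 1: (0,0) (1,2) (2,3) (3,1)
row 2: (2,3) (3,1) (0,0) (1,2)
row 3: (3,2) (2,0) (1,1) (0,3)
Orthogonality requires all 16 pairs distinct.
But the pair (2,3) repeats: cell (1,2) has L1 = 2, L2 = 3, and cell (2,0) has L1 = 2, L2 = 3.
A repeated pair means some other pair never occurs (only 8 distinct pairs out of 16), so the squares are not orthogonal.
Conclusion: NO.

NO


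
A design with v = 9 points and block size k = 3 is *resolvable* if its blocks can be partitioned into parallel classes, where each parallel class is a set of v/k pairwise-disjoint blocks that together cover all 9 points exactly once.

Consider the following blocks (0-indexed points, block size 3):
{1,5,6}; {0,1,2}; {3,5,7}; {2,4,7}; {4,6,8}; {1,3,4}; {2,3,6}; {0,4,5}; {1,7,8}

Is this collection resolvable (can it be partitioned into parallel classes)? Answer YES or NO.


v = 9, block size k = 3, number of blocks = 9.
For resolvability, blocks must partition into parallel classes of size v/k = 3.
Total blocks must therefore be a multiple of 3: 9 = 3·3 + 0 ⇒ divisible ✓.
Consider block {1,5,6}. The only other block(s) in the collection disjoint from it are {2,4,7} — just 1 block(s). Any parallel class containing {1,5,6} would need 2 other blocks each disjoint from it, so no parallel class of size 3 can contain {1,5,6}.
Since every block must belong to some parallel class in a resolution, the collection cannot be partitioned into parallel classes.
Resolvable? NO.

NO


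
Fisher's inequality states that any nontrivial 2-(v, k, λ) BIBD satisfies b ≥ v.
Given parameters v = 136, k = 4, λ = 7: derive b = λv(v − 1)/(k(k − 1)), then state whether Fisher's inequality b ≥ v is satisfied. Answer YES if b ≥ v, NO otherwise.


b = λv(v − 1)/(k(k − 1)) = 7·136·135/(4·3) = 128520/12 = 10710.
Compare with v = 136: b ≥ v, so Fisher's inequality holds.

YES


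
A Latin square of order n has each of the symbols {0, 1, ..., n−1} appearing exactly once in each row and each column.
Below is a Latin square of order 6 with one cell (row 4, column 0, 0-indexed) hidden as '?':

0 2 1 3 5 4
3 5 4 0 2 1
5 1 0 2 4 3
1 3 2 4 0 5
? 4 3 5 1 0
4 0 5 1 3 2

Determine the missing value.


Row 4 contains symbols [0, 1, 3, 4, 5] — missing [2].
Column 0 contains symbols [0, 1, 3, 4, 5] — missing [2].
The missing symbol must appear in both missing sets; intersection = [2].
Therefore the hidden value is 2.

Missing value = 2.


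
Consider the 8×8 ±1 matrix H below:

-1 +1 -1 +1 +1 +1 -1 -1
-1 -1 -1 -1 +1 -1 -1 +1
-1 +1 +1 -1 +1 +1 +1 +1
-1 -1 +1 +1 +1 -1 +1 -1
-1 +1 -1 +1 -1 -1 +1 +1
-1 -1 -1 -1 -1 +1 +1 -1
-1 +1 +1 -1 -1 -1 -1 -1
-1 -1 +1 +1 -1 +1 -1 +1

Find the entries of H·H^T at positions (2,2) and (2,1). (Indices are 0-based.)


Row 1 of H: [-1, -1, -1, -1, 1, -1, -1, 1].
Row 2 of H: [-1, 1, 1, -1, 1, 1, 1, 1].
(H·H^T)[2][2] = Σ_j H[2][j]·H[2][j] = (-1)² + (1)² + (1)² + (-1)² + (1)² + (1)² + (1)² + (1)² = 1 + 1 + 1 + 1 + 1 + 1 + 1 + 1 = 8.
(H·H^T)[2][1] = Σ_j H[2][j]·H[1][j] = (-1)·(-1) + (1)·(-1) + (1)·(-1) + (-1)·(-1) + (1)·(1) + (1)·(-1) + (1)·(-1) + (1)·(1) = 1 + -1 + -1 + 1 + 1 + -1 + -1 + 1 = 0.
So rows 2 and 1 are orthogonal; the diagonal entry equals n = 8.

(2,2) entry = 8; (2,1) entry = 0.


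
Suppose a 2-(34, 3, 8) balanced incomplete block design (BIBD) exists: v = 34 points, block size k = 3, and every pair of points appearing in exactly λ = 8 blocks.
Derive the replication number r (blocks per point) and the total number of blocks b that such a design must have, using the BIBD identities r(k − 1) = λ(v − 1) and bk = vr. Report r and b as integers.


Any 2-(v, k, λ) BIBD satisfies two necessary conditions:
  (i)  Each point sits in r blocks, and counting incidences through any fixed point gives r(k − 1) = λ(v − 1), so r = λ(v − 1)/(k − 1).
  (ii) Total incidences bk = vr, so b = vr/k.
Step 1: r = λ(v − 1)/(k − 1) = 8·(34 − 1)/(3 − 1) = 8·33/2 = 264/2 = 132.
Step 2: b = vr/k = 34·132/3 = 4488/3 = 1496.
Check integrality: r = 132 ∈ Z ✓, b = 1496 ∈ Z ✓.
(These identities are necessary conditions: they determine r and b for any design with these parameters, but do not by themselves prove that one exists.)

r = 132, b = 1496.


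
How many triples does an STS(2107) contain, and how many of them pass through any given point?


An STS(v) is a 2-(v, 3, 1) BIBD: block size k = 3, λ = 1.
Replication: r(k − 1) = λ(v − 1) ⇒ r·2 = 2107 − 1 = 2106 ⇒ r = 1053.
Block count: b = v(v − 1)/6 = 2107·2106/6 = 4437342/6 = 739557.

r = 1053, b = 739557.


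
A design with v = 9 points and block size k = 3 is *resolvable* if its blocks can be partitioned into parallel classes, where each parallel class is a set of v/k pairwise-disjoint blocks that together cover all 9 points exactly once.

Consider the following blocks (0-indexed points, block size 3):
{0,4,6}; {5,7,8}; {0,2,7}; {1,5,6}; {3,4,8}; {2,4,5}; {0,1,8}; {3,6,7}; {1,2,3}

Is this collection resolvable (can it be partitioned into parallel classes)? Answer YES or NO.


v = 9, block size k = 3, number of blocks = 9.
For resolvability, blocks must partition into parallel classes of size v/k = 3.
Total blocks must therefore be a multiple of 3: 9 = 3·3 + 0 ⇒ divisible ✓.
Greedy packing gives 3 candidate class(es). Each should be a full parallel class (size 3, covers all 9 points).
  Class 1 (3 blocks): {0,4,6}; {5,7,8}; {1,2,3}. Points covered: [0, 1, 2, 3, 4, 5, 6, 7, 8].
  Class 2 (3 blocks): {0,2,7}; {1,5,6}; {3,4,8}. Points covered: [0, 1, 2, 3, 4, 5, 6, 7, 8].
  Class 3 (3 blocks): {2,4,5}; {0,1,8}; {3,6,7}. Points covered: [0, 1, 2, 3, 4, 5, 6, 7, 8].
All classes full (size 3)? YES. All classes cover every point? YES.
Resolvable? YES.

YES
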